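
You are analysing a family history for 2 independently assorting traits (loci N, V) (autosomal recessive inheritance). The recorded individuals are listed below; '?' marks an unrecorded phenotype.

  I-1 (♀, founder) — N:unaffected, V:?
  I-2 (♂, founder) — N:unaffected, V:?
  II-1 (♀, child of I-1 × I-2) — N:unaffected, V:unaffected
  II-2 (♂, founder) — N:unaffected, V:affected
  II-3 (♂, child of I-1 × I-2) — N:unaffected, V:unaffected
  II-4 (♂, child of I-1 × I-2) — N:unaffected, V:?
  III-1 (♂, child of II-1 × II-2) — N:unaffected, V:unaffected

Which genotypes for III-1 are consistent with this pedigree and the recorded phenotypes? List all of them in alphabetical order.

N/I-1 un ·: NN|Nn
N/I-2 un ·: NN|Nn
N/II-1 un I-1×I-2: NN|Nn
N/II-2 un ·: NN|Nn
N/II-3 un I-1×I-2: NN|Nn
N/II-4 un I-1×I-2: NN|Nn
N/III-1 un II-1×II-2: NN|Nn
⇒ N over [I-1,I-2,II-1,II-2,II-3,II-4,III-1]: 87 consistent
V/I-1 ? ·: VV|Vv|vv
V/I-2 ? ·: VV|Vv|vv
V/II-1 un I-1×I-2: VV|Vv
V/II-2 aff ·: vv
V/II-3 un I-1×I-2: VV|Vv
V/II-4 ? I-1×I-2: VV|Vv|vv
V/III-1 un II-1×II-2: Vv
⇒ V over [I-1,I-2,II-1,II-2,II-3,II-4,III-1]: 35 consistent

III-1 ∈ {NN Vv, Nn Vv}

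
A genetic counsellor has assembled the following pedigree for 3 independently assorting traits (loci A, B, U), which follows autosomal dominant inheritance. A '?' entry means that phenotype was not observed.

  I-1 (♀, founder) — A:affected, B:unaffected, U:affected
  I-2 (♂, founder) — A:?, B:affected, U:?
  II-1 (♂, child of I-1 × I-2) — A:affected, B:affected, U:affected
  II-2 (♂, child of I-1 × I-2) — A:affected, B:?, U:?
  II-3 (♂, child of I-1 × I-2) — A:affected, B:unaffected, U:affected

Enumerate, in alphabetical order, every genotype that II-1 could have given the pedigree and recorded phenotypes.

II-1 ∈ {AA Bb UU, AA Bb Uu, Aa Bb UU, Aa Bb Uu}

A/I-1 aff ·: Aa|AA
A/I-2 ? ·: aa|Aa|AA
A/II-1 aff I-1×I-2: Aa|AA
A/II-2 aff I-1×I-2: Aa|AA
A/II-3 aff I-1×I-2: Aa|AA
⇒ A over [I-1,I-2,II-1,II-2,II-3]: 27 consistent
B/I-1 un ·: bb
B/I-2 aff ·: Bb
B/II-1 aff I-1×I-2: Bb
B/II-2 ? I-1×I-2: bb|Bb
B/II-3 un I-1×I-2: bb
⇒ B over [I-1,I-2,II-1,II-2,II-3]: 2 consistent
U/I-1 aff ·: Uu|UU
U/I-2 ? ·: uu|Uu|UU
U/II-1 aff I-1×I-2: Uu|UU
U/II-2 ? I-1×I-2: uu|Uu|UU
U/II-3 aff I-1×I-2: Uu|UU
⇒ U over [I-1,I-2,II-1,II-2,II-3]: 32 consistent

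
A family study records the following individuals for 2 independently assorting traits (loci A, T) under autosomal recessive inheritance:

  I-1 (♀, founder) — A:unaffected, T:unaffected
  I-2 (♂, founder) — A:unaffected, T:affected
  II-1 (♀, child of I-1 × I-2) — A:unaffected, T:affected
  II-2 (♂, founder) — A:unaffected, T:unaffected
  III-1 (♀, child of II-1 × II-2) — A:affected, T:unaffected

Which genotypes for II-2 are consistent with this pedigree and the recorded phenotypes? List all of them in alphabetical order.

A/I-1 un ·: AA|Aa
A/I-2 un ·: AA|Aa
A/II-1 un I-1×I-2: Aa
A/II-2 un ·: Aa
A/III-1 aff II-1×II-2: aa
⇒ A over [I-1,I-2,II-1,II-2,III-1]: 3 consistent
T/I-1 un ·: Tt
T/I-2 aff ·: tt
T/II-1 aff I-1×I-2: tt
T/II-2 un ·: TT|Tt
T/III-1 un II-1×II-2: Tt
⇒ T over [I-1,I-2,II-1,II-2,III-1]: 2 consistent

II-2 ∈ {Aa TT, Aa Tt}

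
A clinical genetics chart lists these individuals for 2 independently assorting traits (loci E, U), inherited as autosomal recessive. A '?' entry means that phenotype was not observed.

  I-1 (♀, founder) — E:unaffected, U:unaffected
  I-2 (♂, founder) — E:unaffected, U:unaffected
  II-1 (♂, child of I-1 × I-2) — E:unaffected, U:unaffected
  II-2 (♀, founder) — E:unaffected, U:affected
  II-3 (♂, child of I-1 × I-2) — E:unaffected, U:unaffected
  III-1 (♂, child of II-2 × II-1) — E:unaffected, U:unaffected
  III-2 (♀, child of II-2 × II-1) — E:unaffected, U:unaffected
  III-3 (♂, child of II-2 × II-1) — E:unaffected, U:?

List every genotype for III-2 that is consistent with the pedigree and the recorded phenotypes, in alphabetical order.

E/I-1 un ·: EE|Ee
E/I-2 un ·: EE|Ee
E/II-1 un I-1×I-2: EE|Ee
E/II-2 un ·: EE|Ee
E/II-3 un I-1×I-2: EE|Ee
E/III-1 un II-2×II-1: EE|Ee
E/III-2 un II-2×II-1: EE|Ee
E/III-3 un II-2×II-1: EE|Ee
⇒ E over [I-1,I-2,II-1,II-2,II-3,III-1,III-2,III-3]: 159 consistent
U/I-1 un ·: UU|Uu
U/I-2 un ·: UU|Uu
U/II-1 un I-1×I-2: UU|Uu
U/II-2 aff ·: uu
U/II-3 un I-1×I-2: UU|Uu
U/III-1 un II-2×II-1: Uu
U/III-2 un II-2×II-1: Uu
U/III-3 ? II-2×II-1: Uu|uu
⇒ U over [I-1,I-2,II-1,II-2,II-3,III-1,III-2,III-3]: 19 consistent

III-2 ∈ {EE Uu, Ee Uu}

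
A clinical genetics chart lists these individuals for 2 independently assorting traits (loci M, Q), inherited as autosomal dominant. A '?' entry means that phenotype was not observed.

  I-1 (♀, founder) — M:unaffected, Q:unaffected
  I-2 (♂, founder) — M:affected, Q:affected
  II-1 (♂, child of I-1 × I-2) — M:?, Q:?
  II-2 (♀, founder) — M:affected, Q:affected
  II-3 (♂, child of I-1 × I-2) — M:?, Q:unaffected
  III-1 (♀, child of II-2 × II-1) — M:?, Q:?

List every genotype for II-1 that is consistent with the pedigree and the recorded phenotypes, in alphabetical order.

M/I-1 un ·: mm
M/I-2 aff ·: Mm|MM
M/II-1 ? I-1×I-2: mm|Mm
M/II-2 aff ·: Mm|MM
M/II-3 ? I-1×I-2: mm|Mm
M/III-1 ? II-2×II-1: mm|Mm|MM
⇒ M over [I-1,I-2,II-1,II-2,II-3,III-1]: 21 consistent
Q/I-1 un ·: qq
Q/I-2 aff ·: Qq
Q/II-1 ? I-1×I-2: qq|Qq
Q/II-2 aff ·: Qq|QQ
Q/II-3 un I-1×I-2: qq
Q/III-1 ? II-2×II-1: qq|Qq|QQ
⇒ Q over [I-1,I-2,II-1,II-2,II-3,III-1]: 8 consistent

II-1 ∈ {Mm Qq, Mm qq, mm Qq, mm qq}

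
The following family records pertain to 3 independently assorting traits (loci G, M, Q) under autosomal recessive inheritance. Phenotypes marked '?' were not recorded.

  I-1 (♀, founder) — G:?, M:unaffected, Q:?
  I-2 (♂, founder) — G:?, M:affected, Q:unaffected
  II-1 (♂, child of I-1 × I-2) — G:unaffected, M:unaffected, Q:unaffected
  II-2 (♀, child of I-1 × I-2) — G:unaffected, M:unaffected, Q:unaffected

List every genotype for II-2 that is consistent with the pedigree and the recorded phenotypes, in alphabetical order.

II-2 ∈ {GG Mm QQ, GG Mm Qq, Gg Mm QQ, Gg Mm Qq}

G/I-1 ? ·: GG|Gg|gg
G/I-2 ? ·: GG|Gg|gg
G/II-1 un I-1×I-2: GG|Gg
G/II-2 un I-1×I-2: GG|Gg
⇒ G over [I-1,I-2,II-1,II-2]: 17 consistent
M/I-1 un ·: MM|Mm
M/I-2 aff ·: mm
M/II-1 un I-1×I-2: Mm
M/II-2 un I-1×I-2: Mm
⇒ M over [I-1,I-2,II-1,II-2]: 2 consistent
Q/I-1 ? ·: QQ|Qq|qq
Q/I-2 un ·: QQ|Qq
Q/II-1 un I-1×I-2: QQ|Qq
Q/II-2 un I-1×I-2: QQ|Qq
⇒ Q over [I-1,I-2,II-1,II-2]: 15 consistent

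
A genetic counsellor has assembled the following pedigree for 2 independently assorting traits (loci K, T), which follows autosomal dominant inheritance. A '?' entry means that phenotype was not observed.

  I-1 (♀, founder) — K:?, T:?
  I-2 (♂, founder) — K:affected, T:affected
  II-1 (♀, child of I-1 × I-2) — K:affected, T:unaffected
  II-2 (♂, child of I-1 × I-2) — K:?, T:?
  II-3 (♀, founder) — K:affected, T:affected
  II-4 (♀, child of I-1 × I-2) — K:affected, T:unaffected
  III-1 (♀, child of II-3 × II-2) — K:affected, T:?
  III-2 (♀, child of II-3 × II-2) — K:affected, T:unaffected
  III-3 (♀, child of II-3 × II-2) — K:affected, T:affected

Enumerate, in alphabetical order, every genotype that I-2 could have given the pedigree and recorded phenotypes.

I-2 ∈ {KK Tt, Kk Tt}

K/I-1 ? ·: kk|Kk|KK
K/I-2 aff ·: Kk|KK
K/II-1 aff I-1×I-2: Kk|KK
K/II-2 ? I-1×I-2: kk|Kk|KK
K/II-3 aff ·: Kk|KK
K/II-4 aff I-1×I-2: Kk|KK
K/III-1 aff II-3×II-2: Kk|KK
K/III-2 aff II-3×II-2: Kk|KK
K/III-3 aff II-3×II-2: Kk|KK
⇒ K over [I-1,I-2,II-1,II-2,II-3,II-4,III-1,III-2,III-3]: 351 consistent
T/I-1 ? ·: tt|Tt
T/I-2 aff ·: Tt
T/II-1 un I-1×I-2: tt
T/II-2 ? I-1×I-2: tt|Tt
T/II-3 aff ·: Tt
T/II-4 un I-1×I-2: tt
T/III-1 ? II-3×II-2: tt|Tt|TT
T/III-2 un II-3×II-2: tt
T/III-3 aff II-3×II-2: Tt|TT
⇒ T over [I-1,I-2,II-1,II-2,II-3,II-4,III-1,III-2,III-3]: 16 consistent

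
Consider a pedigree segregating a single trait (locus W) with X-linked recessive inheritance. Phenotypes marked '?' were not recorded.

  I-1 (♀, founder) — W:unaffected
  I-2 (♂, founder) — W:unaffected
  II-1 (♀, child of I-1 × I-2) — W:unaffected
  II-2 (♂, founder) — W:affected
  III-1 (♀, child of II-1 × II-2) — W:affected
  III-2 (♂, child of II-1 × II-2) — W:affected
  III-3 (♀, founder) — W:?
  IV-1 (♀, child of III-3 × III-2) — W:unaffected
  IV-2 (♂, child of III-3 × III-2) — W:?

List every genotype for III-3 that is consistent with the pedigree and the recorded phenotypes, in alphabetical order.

III-3 ∈ {X^WX^W, X^WX^w}

W/I-1 un ·: X^WX^w
W/I-2 un ·: X^WY
W/II-1 un I-1×I-2: X^WX^w
W/II-2 aff ·: X^wY
W/III-1 aff II-1×II-2: X^wX^w
W/III-2 aff II-1×II-2: X^wY
W/III-3 ? ·: X^WX^W|X^WX^w
W/IV-1 un III-3×III-2: X^WX^w
W/IV-2 ? III-3×III-2: X^WY|X^wY
⇒ W over [I-1,I-2,II-1,II-2,III-1,III-2,III-3,IV-1,IV-2]: 3 consistent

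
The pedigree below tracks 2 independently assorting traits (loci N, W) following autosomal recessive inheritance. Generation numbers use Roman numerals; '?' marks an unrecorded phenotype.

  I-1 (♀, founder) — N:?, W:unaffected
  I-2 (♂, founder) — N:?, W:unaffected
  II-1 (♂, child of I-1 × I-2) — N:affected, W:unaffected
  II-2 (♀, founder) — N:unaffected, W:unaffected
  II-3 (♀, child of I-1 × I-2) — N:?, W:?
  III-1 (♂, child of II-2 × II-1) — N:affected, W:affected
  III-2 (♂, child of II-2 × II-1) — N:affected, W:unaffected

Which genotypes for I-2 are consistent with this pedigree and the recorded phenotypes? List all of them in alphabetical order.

N/I-1 ? ·: Nn|nn
N/I-2 ? ·: Nn|nn
N/II-1 aff I-1×I-2: nn
N/II-2 un ·: Nn
N/II-3 ? I-1×I-2: NN|Nn|nn
N/III-1 aff II-2×II-1: nn
N/III-2 aff II-2×II-1: nn
⇒ N over [I-1,I-2,II-1,II-2,II-3,III-1,III-2]: 8 consistent
W/I-1 un ·: WW|Ww
W/I-2 un ·: WW|Ww
W/II-1 un I-1×I-2: Ww
W/II-2 un ·: Ww
W/II-3 ? I-1×I-2: WW|Ww|ww
W/III-1 aff II-2×II-1: ww
W/III-2 un II-2×II-1: WW|Ww
⇒ W over [I-1,I-2,II-1,II-2,II-3,III-1,III-2]: 14 consistent

I-2 ∈ {Nn WW, Nn Ww, nn WW, nn Ww}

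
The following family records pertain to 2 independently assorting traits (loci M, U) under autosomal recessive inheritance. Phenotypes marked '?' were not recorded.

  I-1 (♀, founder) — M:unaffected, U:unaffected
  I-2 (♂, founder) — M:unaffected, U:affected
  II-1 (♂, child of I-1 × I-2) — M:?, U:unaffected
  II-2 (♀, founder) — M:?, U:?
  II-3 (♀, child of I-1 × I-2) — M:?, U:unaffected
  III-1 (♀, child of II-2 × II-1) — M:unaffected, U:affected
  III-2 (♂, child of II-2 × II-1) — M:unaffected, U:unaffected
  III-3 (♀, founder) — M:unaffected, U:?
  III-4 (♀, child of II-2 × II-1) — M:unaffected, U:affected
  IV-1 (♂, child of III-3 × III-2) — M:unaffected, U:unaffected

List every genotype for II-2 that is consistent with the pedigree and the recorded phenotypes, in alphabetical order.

II-2 ∈ {MM Uu, MM uu, Mm Uu, Mm uu, mm Uu, mm uu}

M/I-1 un ·: MM|Mm
M/I-2 un ·: MM|Mm
M/II-1 ? I-1×I-2: MM|Mm|mm
M/II-2 ? ·: MM|Mm|mm
M/II-3 ? I-1×I-2: MM|Mm|mm
M/III-1 un II-2×II-1: MM|Mm
M/III-2 un II-2×II-1: MM|Mm
M/III-3 un ·: MM|Mm
M/III-4 un II-2×II-1: MM|Mm
M/IV-1 un III-3×III-2: MM|Mm
⇒ M over [I-1,I-2,II-1,II-2,II-3,III-1,III-2,III-3,III-4,IV-1]: 724 consistent
U/I-1 un ·: UU|Uu
U/I-2 aff ·: uu
U/II-1 un I-1×I-2: Uu
U/II-2 ? ·: Uu|uu
U/II-3 un I-1×I-2: Uu
U/III-1 aff II-2×II-1: uu
U/III-2 un II-2×II-1: UU|Uu
U/III-3 ? ·: UU|Uu|uu
U/III-4 aff II-2×II-1: uu
U/IV-1 un III-3×III-2: UU|Uu
⇒ U over [I-1,I-2,II-1,II-2,II-3,III-1,III-2,III-3,III-4,IV-1]: 28 consistent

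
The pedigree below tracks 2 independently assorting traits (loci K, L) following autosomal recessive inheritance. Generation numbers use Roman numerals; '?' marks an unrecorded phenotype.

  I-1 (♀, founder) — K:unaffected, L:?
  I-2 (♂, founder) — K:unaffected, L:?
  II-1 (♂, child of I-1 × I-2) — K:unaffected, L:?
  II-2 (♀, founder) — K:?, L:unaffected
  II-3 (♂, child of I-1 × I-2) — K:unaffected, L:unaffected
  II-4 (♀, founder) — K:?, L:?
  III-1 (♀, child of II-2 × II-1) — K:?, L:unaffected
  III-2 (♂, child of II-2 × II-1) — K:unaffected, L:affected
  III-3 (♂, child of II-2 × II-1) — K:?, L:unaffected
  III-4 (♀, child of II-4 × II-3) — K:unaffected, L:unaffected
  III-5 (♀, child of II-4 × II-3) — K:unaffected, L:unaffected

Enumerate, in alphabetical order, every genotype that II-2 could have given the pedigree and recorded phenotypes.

K/I-1 un ·: KK|Kk
K/I-2 un ·: KK|Kk
K/II-1 un I-1×I-2: KK|Kk
K/II-2 ? ·: KK|Kk|kk
K/II-3 un I-1×I-2: KK|Kk
K/II-4 ? ·: KK|Kk|kk
K/III-1 ? II-2×II-1: KK|Kk|kk
K/III-2 un II-2×II-1: KK|Kk
K/III-3 ? II-2×II-1: KK|Kk|kk
K/III-4 un II-4×II-3: KK|Kk
K/III-5 un II-4×II-3: KK|Kk
⇒ K over [I-1,I-2,II-1,II-2,II-3,II-4,III-1,III-2,III-3,III-4,III-5]: 1860 consistent
L/I-1 ? ·: LL|Ll|ll
L/I-2 ? ·: LL|Ll|ll
L/II-1 ? I-1×I-2: Ll|ll
L/II-2 un ·: Ll
L/II-3 un I-1×I-2: LL|Ll
L/II-4 ? ·: LL|Ll|ll
L/III-1 un II-2×II-1: LL|Ll
L/III-2 aff II-2×II-1: ll
L/III-3 un II-2×II-1: LL|Ll
L/III-4 un II-4×II-3: LL|Ll
L/III-5 un II-4×II-3: LL|Ll
⇒ L over [I-1,I-2,II-1,II-2,II-3,II-4,III-1,III-2,III-3,III-4,III-5]: 357 consistent

II-2 ∈ {KK Ll, Kk Ll, kk Ll}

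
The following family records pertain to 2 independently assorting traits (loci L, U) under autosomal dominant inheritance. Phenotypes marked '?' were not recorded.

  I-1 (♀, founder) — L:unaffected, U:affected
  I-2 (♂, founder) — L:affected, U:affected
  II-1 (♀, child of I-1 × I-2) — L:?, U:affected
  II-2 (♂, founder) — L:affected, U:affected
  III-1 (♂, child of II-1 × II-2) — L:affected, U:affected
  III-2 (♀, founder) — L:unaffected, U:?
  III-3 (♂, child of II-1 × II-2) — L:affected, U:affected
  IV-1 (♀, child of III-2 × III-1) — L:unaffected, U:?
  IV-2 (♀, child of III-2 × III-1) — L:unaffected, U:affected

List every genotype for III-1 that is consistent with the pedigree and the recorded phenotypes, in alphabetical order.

III-1 ∈ {Ll UU, Ll Uu}

L/I-1 un ·: ll
L/I-2 aff ·: Ll|LL
L/II-1 ? I-1×I-2: ll|Ll
L/II-2 aff ·: Ll|LL
L/III-1 aff II-1×II-2: Ll
L/III-2 un ·: ll
L/III-3 aff II-1×II-2: Ll|LL
L/IV-1 un III-2×III-1: ll
L/IV-2 un III-2×III-1: ll
⇒ L over [I-1,I-2,II-1,II-2,III-1,III-2,III-3,IV-1,IV-2]: 10 consistent
U/I-1 aff ·: Uu|UU
U/I-2 aff ·: Uu|UU
U/II-1 aff I-1×I-2: Uu|UU
U/II-2 aff ·: Uu|UU
U/III-1 aff II-1×II-2: Uu|UU
U/III-2 ? ·: uu|Uu|UU
U/III-3 aff II-1×II-2: Uu|UU
U/IV-1 ? III-2×III-1: uu|Uu|UU
U/IV-2 aff III-2×III-1: Uu|UU
⇒ U over [I-1,I-2,II-1,II-2,III-1,III-2,III-3,IV-1,IV-2]: 384 consistent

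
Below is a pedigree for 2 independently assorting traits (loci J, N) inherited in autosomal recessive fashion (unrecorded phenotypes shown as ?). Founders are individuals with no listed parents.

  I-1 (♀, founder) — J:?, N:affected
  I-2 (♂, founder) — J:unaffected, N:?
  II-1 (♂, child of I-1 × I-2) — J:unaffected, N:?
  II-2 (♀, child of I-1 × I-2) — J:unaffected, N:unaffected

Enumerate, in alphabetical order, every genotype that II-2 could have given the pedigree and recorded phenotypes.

J/I-1 ? ·: JJ|Jj|jj
J/I-2 un ·: JJ|Jj
J/II-1 un I-1×I-2: JJ|Jj
J/II-2 un I-1×I-2: JJ|Jj
⇒ J over [I-1,I-2,II-1,II-2]: 15 consistent
N/I-1 aff ·: nn
N/I-2 ? ·: NN|Nn
N/II-1 ? I-1×I-2: Nn|nn
N/II-2 un I-1×I-2: Nn
⇒ N over [I-1,I-2,II-1,II-2]: 3 consistent

II-2 ∈ {JJ Nn, Jj Nn}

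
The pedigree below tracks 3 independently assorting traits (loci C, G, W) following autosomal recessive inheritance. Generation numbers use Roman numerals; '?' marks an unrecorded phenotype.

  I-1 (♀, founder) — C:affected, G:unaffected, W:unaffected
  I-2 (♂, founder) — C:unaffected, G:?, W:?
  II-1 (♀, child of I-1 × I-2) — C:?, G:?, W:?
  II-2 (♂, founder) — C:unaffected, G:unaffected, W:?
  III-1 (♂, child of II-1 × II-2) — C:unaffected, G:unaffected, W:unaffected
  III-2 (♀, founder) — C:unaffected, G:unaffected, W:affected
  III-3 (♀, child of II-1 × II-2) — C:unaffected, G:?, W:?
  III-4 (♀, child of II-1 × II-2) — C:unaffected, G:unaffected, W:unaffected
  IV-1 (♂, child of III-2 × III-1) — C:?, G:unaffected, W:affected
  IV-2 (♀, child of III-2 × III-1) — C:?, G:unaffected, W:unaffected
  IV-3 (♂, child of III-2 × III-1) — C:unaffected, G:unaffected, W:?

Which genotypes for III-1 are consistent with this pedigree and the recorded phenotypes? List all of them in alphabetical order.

III-1 ∈ {CC GG Ww, CC Gg Ww, Cc GG Ww, Cc Gg Ww}

C/I-1 aff ·: cc
C/I-2 un ·: CC|Cc
C/II-1 ? I-1×I-2: Cc|cc
C/II-2 un ·: CC|Cc
C/III-1 un II-1×II-2: CC|Cc
C/III-2 un ·: CC|Cc
C/III-3 un II-1×II-2: CC|Cc
C/III-4 un II-1×II-2: CC|Cc
C/IV-1 ? III-2×III-1: CC|Cc|cc
C/IV-2 ? III-2×III-1: CC|Cc|cc
C/IV-3 un III-2×III-1: CC|Cc
⇒ C over [I-1,I-2,II-1,II-2,III-1,III-2,III-3,III-4,IV-1,IV-2,IV-3]: 612 consistent
G/I-1 un ·: GG|Gg
G/I-2 ? ·: GG|Gg|gg
G/II-1 ? I-1×I-2: GG|Gg|gg
G/II-2 un ·: GG|Gg
G/III-1 un II-1×II-2: GG|Gg
G/III-2 un ·: GG|Gg
G/III-3 ? II-1×II-2: GG|Gg|gg
G/III-4 un II-1×II-2: GG|Gg
G/IV-1 un III-2×III-1: GG|Gg
G/IV-2 un III-2×III-1: GG|Gg
G/IV-3 un III-2×III-1: GG|Gg
⇒ G over [I-1,I-2,II-1,II-2,III-1,III-2,III-3,III-4,IV-1,IV-2,IV-3]: 1782 consistent
W/I-1 un ·: WW|Ww
W/I-2 ? ·: WW|Ww|ww
W/II-1 ? I-1×I-2: WW|Ww|ww
W/II-2 ? ·: WW|Ww|ww
W/III-1 un II-1×II-2: Ww
W/III-2 aff ·: ww
W/III-3 ? II-1×II-2: WW|Ww|ww
W/III-4 un II-1×II-2: WW|Ww
W/IV-1 aff III-2×III-1: ww
W/IV-2 un III-2×III-1: Ww
W/IV-3 ? III-2×III-1: Ww|ww
⇒ W over [I-1,I-2,II-1,II-2,III-1,III-2,III-3,III-4,IV-1,IV-2,IV-3]: 172 consistent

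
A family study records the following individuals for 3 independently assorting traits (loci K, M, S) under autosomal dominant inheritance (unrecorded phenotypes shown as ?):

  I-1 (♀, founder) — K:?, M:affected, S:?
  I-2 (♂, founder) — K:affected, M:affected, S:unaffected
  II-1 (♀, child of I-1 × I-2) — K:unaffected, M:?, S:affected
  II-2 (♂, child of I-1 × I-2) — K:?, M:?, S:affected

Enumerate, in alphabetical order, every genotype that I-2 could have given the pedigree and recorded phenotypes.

I-2 ∈ {Kk MM ss, Kk Mm ss}

K/I-1 ? ·: kk|Kk
K/I-2 aff ·: Kk
K/II-1 un I-1×I-2: kk
K/II-2 ? I-1×I-2: kk|Kk|KK
⇒ K over [I-1,I-2,II-1,II-2]: 5 consistent
M/I-1 aff ·: Mm|MM
M/I-2 aff ·: Mm|MM
M/II-1 ? I-1×I-2: mm|Mm|MM
M/II-2 ? I-1×I-2: mm|Mm|MM
⇒ M over [I-1,I-2,II-1,II-2]: 18 consistent
S/I-1 ? ·: Ss|SS
S/I-2 un ·: ss
S/II-1 aff I-1×I-2: Ss
S/II-2 aff I-1×I-2: Ss
⇒ S over [I-1,I-2,II-1,II-2]: 2 consistent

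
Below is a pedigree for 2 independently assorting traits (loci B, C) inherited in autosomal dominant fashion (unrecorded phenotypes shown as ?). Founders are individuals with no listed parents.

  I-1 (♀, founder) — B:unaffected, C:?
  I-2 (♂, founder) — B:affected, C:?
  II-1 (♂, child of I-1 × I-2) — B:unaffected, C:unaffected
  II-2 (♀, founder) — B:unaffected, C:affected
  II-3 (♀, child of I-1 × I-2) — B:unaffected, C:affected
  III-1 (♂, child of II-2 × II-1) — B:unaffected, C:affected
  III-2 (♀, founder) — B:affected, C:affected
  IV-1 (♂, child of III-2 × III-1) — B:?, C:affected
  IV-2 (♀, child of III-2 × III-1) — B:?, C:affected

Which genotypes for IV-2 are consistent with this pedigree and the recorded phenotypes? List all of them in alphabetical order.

B/I-1 un ·: bb
B/I-2 aff ·: Bb
B/II-1 un I-1×I-2: bb
B/II-2 un ·: bb
B/II-3 un I-1×I-2: bb
B/III-1 un II-2×II-1: bb
B/III-2 aff ·: Bb|BB
B/IV-1 ? III-2×III-1: bb|Bb
B/IV-2 ? III-2×III-1: bb|Bb
⇒ B over [I-1,I-2,II-1,II-2,II-3,III-1,III-2,IV-1,IV-2]: 5 consistent
C/I-1 ? ·: cc|Cc
C/I-2 ? ·: cc|Cc
C/II-1 un I-1×I-2: cc
C/II-2 aff ·: Cc|CC
C/II-3 aff I-1×I-2: Cc|CC
C/III-1 aff II-2×II-1: Cc
C/III-2 aff ·: Cc|CC
C/IV-1 aff III-2×III-1: Cc|CC
C/IV-2 aff III-2×III-1: Cc|CC
⇒ C over [I-1,I-2,II-1,II-2,II-3,III-1,III-2,IV-1,IV-2]: 64 consistent

IV-2 ∈ {Bb CC, Bb Cc, bb CC, bb Cc}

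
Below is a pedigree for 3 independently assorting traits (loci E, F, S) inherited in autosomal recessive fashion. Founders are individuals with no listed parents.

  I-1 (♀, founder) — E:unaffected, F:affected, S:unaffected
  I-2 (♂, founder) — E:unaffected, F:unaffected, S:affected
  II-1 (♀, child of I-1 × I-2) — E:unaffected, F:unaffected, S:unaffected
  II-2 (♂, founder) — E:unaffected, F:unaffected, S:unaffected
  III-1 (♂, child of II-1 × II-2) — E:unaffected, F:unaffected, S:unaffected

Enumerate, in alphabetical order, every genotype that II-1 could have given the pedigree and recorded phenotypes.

E/I-1 un ·: EE|Ee
E/I-2 un ·: EE|Ee
E/II-1 un I-1×I-2: EE|Ee
E/II-2 un ·: EE|Ee
E/III-1 un II-1×II-2: EE|Ee
⇒ E over [I-1,I-2,II-1,II-2,III-1]: 24 consistent
F/I-1 aff ·: ff
F/I-2 un ·: FF|Ff
F/II-1 un I-1×I-2: Ff
F/II-2 un ·: FF|Ff
F/III-1 un II-1×II-2: FF|Ff
⇒ F over [I-1,I-2,II-1,II-2,III-1]: 8 consistent
S/I-1 un ·: SS|Ss
S/I-2 aff ·: ss
S/II-1 un I-1×I-2: Ss
S/II-2 un ·: SS|Ss
S/III-1 un II-1×II-2: SS|Ss
⇒ S over [I-1,I-2,II-1,II-2,III-1]: 8 consistent

II-1 ∈ {EE Ff Ss, Ee Ff Ss}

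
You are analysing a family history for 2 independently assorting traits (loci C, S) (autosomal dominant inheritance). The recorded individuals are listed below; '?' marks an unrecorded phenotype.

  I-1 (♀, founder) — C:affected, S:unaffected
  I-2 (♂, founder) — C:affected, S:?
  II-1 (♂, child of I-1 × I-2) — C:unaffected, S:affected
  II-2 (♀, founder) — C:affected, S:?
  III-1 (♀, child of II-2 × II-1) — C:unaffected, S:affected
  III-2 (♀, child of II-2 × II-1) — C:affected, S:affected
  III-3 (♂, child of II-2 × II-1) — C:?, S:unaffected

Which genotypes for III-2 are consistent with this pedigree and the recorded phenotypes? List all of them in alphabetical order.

C/I-1 aff ·: Cc
C/I-2 aff ·: Cc
C/II-1 un I-1×I-2: cc
C/II-2 aff ·: Cc
C/III-1 un II-2×II-1: cc
C/III-2 aff II-2×II-1: Cc
C/III-3 ? II-2×II-1: cc|Cc
⇒ C over [I-1,I-2,II-1,II-2,III-1,III-2,III-3]: 2 consistent
S/I-1 un ·: ss
S/I-2 ? ·: Ss|SS
S/II-1 aff I-1×I-2: Ss
S/II-2 ? ·: ss|Ss
S/III-1 aff II-2×II-1: Ss|SS
S/III-2 aff II-2×II-1: Ss|SS
S/III-3 un II-2×II-1: ss
⇒ S over [I-1,I-2,II-1,II-2,III-1,III-2,III-3]: 10 consistent

III-2 ∈ {Cc SS, Cc Ss}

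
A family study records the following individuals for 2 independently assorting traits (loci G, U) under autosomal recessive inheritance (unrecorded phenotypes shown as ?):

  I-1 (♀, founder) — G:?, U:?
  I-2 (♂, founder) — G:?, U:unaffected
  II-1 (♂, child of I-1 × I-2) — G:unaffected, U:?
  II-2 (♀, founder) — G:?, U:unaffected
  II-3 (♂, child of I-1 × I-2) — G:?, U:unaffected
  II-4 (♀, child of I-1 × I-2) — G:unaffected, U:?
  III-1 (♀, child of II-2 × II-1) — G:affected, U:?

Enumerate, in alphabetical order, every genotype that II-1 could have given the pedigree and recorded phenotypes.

G/I-1 ? ·: GG|Gg|gg
G/I-2 ? ·: GG|Gg|gg
G/II-1 un I-1×I-2: Gg
G/II-2 ? ·: Gg|gg
G/II-3 ? I-1×I-2: GG|Gg|gg
G/II-4 un I-1×I-2: GG|Gg
G/III-1 aff II-2×II-1: gg
⇒ G over [I-1,I-2,II-1,II-2,II-3,II-4,III-1]: 40 consistent
U/I-1 ? ·: UU|Uu|uu
U/I-2 un ·: UU|Uu
U/II-1 ? I-1×I-2: UU|Uu|uu
U/II-2 un ·: UU|Uu
U/II-3 un I-1×I-2: UU|Uu
U/II-4 ? I-1×I-2: UU|Uu|uu
U/III-1 ? II-2×II-1: UU|Uu|uu
⇒ U over [I-1,I-2,II-1,II-2,II-3,II-4,III-1]: 154 consistent

II-1 ∈ {Gg UU, Gg Uu, Gg uu}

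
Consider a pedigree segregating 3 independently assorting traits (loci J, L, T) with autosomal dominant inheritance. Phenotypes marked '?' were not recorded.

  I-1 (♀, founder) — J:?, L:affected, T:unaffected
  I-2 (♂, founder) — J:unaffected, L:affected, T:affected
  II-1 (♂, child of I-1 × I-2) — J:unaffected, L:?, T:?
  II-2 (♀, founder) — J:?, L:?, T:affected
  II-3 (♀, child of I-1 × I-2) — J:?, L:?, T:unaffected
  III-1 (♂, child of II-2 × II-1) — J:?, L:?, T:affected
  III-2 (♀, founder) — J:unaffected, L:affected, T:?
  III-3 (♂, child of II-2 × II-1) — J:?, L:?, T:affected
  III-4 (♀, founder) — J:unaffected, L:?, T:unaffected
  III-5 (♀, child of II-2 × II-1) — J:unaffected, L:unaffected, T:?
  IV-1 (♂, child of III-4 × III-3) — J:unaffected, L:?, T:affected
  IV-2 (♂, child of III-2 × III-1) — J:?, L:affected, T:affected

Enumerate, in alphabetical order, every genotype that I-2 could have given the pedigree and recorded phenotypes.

I-2 ∈ {jj LL Tt, jj Ll Tt}

J/I-1 ? ·: jj|Jj
J/I-2 un ·: jj
J/II-1 un I-1×I-2: jj
J/II-2 ? ·: jj|Jj
J/II-3 ? I-1×I-2: jj|Jj
J/III-1 ? II-2×II-1: jj|Jj
J/III-2 un ·: jj
J/III-3 ? II-2×II-1: jj|Jj
J/III-4 un ·: jj
J/III-5 un II-2×II-1: jj
J/IV-1 un III-4×III-3: jj
J/IV-2 ? III-2×III-1: jj|Jj
⇒ J over [I-1,I-2,II-1,II-2,II-3,III-1,III-2,III-3,III-4,III-5,IV-1,IV-2]: 21 consistent
L/I-1 aff ·: Ll|LL
L/I-2 aff ·: Ll|LL
L/II-1 ? I-1×I-2: ll|Ll
L/II-2 ? ·: ll|Ll
L/II-3 ? I-1×I-2: ll|Ll|LL
L/III-1 ? II-2×II-1: ll|Ll|LL
L/III-2 aff ·: Ll|LL
L/III-3 ? II-2×II-1: ll|Ll|LL
L/III-4 ? ·: ll|Ll|LL
L/III-5 un II-2×II-1: ll
L/IV-1 ? III-4×III-3: ll|Ll|LL
L/IV-2 aff III-2×III-1: Ll|LL
⇒ L over [I-1,I-2,II-1,II-2,II-3,III-1,III-2,III-3,III-4,III-5,IV-1,IV-2]: 1629 consistent
T/I-1 un ·: tt
T/I-2 aff ·: Tt
T/II-1 ? I-1×I-2: tt|Tt
T/II-2 aff ·: Tt|TT
T/II-3 un I-1×I-2: tt
T/III-1 aff II-2×II-1: Tt|TT
T/III-2 ? ·: tt|Tt|TT
T/III-3 aff II-2×II-1: Tt|TT
T/III-4 un ·: tt
T/III-5 ? II-2×II-1: tt|Tt|TT
T/IV-1 aff III-4×III-3: Tt
T/IV-2 aff III-2×III-1: Tt|TT
⇒ T over [I-1,I-2,II-1,II-2,II-3,III-1,III-2,III-3,III-4,III-5,IV-1,IV-2]: 105 consistent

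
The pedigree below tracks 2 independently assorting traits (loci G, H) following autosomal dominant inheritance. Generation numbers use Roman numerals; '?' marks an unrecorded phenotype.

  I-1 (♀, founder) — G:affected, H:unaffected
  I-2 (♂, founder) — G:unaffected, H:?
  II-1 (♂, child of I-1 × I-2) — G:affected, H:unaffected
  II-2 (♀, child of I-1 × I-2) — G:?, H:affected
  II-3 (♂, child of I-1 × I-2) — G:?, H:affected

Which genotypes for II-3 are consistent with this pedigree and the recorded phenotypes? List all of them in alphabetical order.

G/I-1 aff ·: Gg|GG
G/I-2 un ·: gg
G/II-1 aff I-1×I-2: Gg
G/II-2 ? I-1×I-2: gg|Gg
G/II-3 ? I-1×I-2: gg|Gg
⇒ G over [I-1,I-2,II-1,II-2,II-3]: 5 consistent
H/I-1 un ·: hh
H/I-2 ? ·: Hh
H/II-1 un I-1×I-2: hh
H/II-2 aff I-1×I-2: Hh
H/II-3 aff I-1×I-2: Hh
⇒ H over [I-1,I-2,II-1,II-2,II-3]: 1 consistent

II-3 ∈ {Gg Hh, gg Hh}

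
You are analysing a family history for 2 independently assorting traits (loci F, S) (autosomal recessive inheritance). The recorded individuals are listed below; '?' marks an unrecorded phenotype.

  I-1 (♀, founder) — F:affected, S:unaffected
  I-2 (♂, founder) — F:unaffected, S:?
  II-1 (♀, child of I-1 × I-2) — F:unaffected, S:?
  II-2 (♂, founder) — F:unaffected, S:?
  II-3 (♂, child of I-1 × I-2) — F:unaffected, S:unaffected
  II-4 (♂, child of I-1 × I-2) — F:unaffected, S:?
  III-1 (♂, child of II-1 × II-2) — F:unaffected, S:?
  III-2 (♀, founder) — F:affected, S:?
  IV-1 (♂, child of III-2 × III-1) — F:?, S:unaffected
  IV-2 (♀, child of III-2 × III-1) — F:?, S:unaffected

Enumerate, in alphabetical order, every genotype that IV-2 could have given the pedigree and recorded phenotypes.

F/I-1 aff ·: ff
F/I-2 un ·: FF|Ff
F/II-1 un I-1×I-2: Ff
F/II-2 un ·: FF|Ff
F/II-3 un I-1×I-2: Ff
F/II-4 un I-1×I-2: Ff
F/III-1 un II-1×II-2: FF|Ff
F/III-2 aff ·: ff
F/IV-1 ? III-2×III-1: Ff|ff
F/IV-2 ? III-2×III-1: Ff|ff
⇒ F over [I-1,I-2,II-1,II-2,II-3,II-4,III-1,III-2,IV-1,IV-2]: 20 consistent
S/I-1 un ·: SS|Ss
S/I-2 ? ·: SS|Ss|ss
S/II-1 ? I-1×I-2: SS|Ss|ss
S/II-2 ? ·: SS|Ss|ss
S/II-3 un I-1×I-2: SS|Ss
S/II-4 ? I-1×I-2: SS|Ss|ss
S/III-1 ? II-1×II-2: SS|Ss|ss
S/III-2 ? ·: SS|Ss|ss
S/IV-1 un III-2×III-1: SS|Ss
S/IV-2 un III-2×III-1: SS|Ss
⇒ S over [I-1,I-2,II-1,II-2,II-3,II-4,III-1,III-2,IV-1,IV-2]: 1357 consistent

IV-2 ∈ {Ff SS, Ff Ss, ff SS, ff Ss}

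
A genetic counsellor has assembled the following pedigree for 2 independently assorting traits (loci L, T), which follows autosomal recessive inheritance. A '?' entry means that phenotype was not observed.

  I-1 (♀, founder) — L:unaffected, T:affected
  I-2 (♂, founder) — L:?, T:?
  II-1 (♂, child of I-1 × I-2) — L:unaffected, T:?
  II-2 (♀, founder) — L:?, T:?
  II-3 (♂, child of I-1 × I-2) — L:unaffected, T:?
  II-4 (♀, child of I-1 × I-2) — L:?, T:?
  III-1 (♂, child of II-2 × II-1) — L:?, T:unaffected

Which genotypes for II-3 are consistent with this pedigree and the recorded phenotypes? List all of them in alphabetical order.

II-3 ∈ {LL Tt, LL tt, Ll Tt, Ll tt}

L/I-1 un ·: LL|Ll
L/I-2 ? ·: LL|Ll|ll
L/II-1 un I-1×I-2: LL|Ll
L/II-2 ? ·: LL|Ll|ll
L/II-3 un I-1×I-2: LL|Ll
L/II-4 ? I-1×I-2: LL|Ll|ll
L/III-1 ? II-2×II-1: LL|Ll|ll
⇒ L over [I-1,I-2,II-1,II-2,II-3,II-4,III-1]: 179 consistent
T/I-1 aff ·: tt
T/I-2 ? ·: TT|Tt|tt
T/II-1 ? I-1×I-2: Tt|tt
T/II-2 ? ·: TT|Tt|tt
T/II-3 ? I-1×I-2: Tt|tt
T/II-4 ? I-1×I-2: Tt|tt
T/III-1 un II-2×II-1: TT|Tt
⇒ T over [I-1,I-2,II-1,II-2,II-3,II-4,III-1]: 35 consistent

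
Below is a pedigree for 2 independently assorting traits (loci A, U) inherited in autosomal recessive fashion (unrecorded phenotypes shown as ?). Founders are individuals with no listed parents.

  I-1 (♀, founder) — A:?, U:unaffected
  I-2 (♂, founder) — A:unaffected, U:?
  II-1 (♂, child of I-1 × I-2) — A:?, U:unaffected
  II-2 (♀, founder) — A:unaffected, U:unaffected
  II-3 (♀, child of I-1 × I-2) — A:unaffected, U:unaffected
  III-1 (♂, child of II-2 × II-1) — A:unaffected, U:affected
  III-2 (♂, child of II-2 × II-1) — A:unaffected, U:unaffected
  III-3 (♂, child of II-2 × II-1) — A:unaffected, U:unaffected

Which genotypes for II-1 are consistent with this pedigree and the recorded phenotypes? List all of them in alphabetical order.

A/I-1 ? ·: AA|Aa|aa
A/I-2 un ·: AA|Aa
A/II-1 ? I-1×I-2: AA|Aa|aa
A/II-2 un ·: AA|Aa
A/II-3 un I-1×I-2: AA|Aa
A/III-1 un II-2×II-1: AA|Aa
A/III-2 un II-2×II-1: AA|Aa
A/III-3 un II-2×II-1: AA|Aa
⇒ A over [I-1,I-2,II-1,II-2,II-3,III-1,III-2,III-3]: 197 consistent
U/I-1 un ·: UU|Uu
U/I-2 ? ·: UU|Uu|uu
U/II-1 un I-1×I-2: Uu
U/II-2 un ·: Uu
U/II-3 un I-1×I-2: UU|Uu
U/III-1 aff II-2×II-1: uu
U/III-2 un II-2×II-1: UU|Uu
U/III-3 un II-2×II-1: UU|Uu
⇒ U over [I-1,I-2,II-1,II-2,II-3,III-1,III-2,III-3]: 32 consistent

II-1 ∈ {AA Uu, Aa Uu, aa Uu}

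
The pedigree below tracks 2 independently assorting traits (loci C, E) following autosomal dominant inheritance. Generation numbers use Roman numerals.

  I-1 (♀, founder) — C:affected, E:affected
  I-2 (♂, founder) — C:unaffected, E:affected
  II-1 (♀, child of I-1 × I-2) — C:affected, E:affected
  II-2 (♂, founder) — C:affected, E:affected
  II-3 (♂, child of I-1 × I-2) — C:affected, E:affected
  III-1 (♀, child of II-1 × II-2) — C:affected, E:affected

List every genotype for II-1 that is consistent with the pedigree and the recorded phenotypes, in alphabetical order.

C/I-1 aff ·: Cc|CC
C/I-2 un ·: cc
C/II-1 aff I-1×I-2: Cc
C/II-2 aff ·: Cc|CC
C/II-3 aff I-1×I-2: Cc
C/III-1 aff II-1×II-2: Cc|CC
⇒ C over [I-1,I-2,II-1,II-2,II-3,III-1]: 8 consistent
E/I-1 aff ·: Ee|EE
E/I-2 aff ·: Ee|EE
E/II-1 aff I-1×I-2: Ee|EE
E/II-2 aff ·: Ee|EE
E/II-3 aff I-1×I-2: Ee|EE
E/III-1 aff II-1×II-2: Ee|EE
⇒ E over [I-1,I-2,II-1,II-2,II-3,III-1]: 45 consistent

II-1 ∈ {Cc EE, Cc Ee}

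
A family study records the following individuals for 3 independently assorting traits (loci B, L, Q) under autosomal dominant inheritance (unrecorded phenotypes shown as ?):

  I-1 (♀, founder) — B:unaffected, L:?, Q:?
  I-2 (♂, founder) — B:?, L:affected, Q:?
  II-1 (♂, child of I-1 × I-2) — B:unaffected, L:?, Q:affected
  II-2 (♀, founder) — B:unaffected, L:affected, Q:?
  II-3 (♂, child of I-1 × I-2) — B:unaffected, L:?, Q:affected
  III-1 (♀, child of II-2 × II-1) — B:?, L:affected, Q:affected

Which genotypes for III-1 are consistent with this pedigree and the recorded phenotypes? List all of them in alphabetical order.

III-1 ∈ {bb LL QQ, bb LL Qq, bb Ll QQ, bb Ll Qq}

B/I-1 un ·: bb
B/I-2 ? ·: bb|Bb
B/II-1 un I-1×I-2: bb
B/II-2 un ·: bb
B/II-3 un I-1×I-2: bb
B/III-1 ? II-2×II-1: bb
⇒ B over [I-1,I-2,II-1,II-2,II-3,III-1]: 2 consistent
L/I-1 ? ·: ll|Ll|LL
L/I-2 aff ·: Ll|LL
L/II-1 ? I-1×I-2: ll|Ll|LL
L/II-2 aff ·: Ll|LL
L/II-3 ? I-1×I-2: ll|Ll|LL
L/III-1 aff II-2×II-1: Ll|LL
⇒ L over [I-1,I-2,II-1,II-2,II-3,III-1]: 74 consistent
Q/I-1 ? ·: qq|Qq|QQ
Q/I-2 ? ·: qq|Qq|QQ
Q/II-1 aff I-1×I-2: Qq|QQ
Q/II-2 ? ·: qq|Qq|QQ
Q/II-3 aff I-1×I-2: Qq|QQ
Q/III-1 aff II-2×II-1: Qq|QQ
⇒ Q over [I-1,I-2,II-1,II-2,II-3,III-1]: 78 consistent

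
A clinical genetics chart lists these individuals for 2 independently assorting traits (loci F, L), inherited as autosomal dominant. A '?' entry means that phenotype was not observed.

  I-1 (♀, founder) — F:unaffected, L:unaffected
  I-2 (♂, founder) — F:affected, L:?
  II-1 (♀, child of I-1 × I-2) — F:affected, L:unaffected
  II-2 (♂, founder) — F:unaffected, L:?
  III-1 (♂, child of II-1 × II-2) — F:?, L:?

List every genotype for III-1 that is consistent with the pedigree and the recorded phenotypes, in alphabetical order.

III-1 ∈ {Ff Ll, Ff ll, ff Ll, ff ll}

F/I-1 un ·: ff
F/I-2 aff ·: Ff|FF
F/II-1 aff I-1×I-2: Ff
F/II-2 un ·: ff
F/III-1 ? II-1×II-2: ff|Ff
⇒ F over [I-1,I-2,II-1,II-2,III-1]: 4 consistent
L/I-1 un ·: ll
L/I-2 ? ·: ll|Ll
L/II-1 un I-1×I-2: ll
L/II-2 ? ·: ll|Ll|LL
L/III-1 ? II-1×II-2: ll|Ll
⇒ L over [I-1,I-2,II-1,II-2,III-1]: 8 consistent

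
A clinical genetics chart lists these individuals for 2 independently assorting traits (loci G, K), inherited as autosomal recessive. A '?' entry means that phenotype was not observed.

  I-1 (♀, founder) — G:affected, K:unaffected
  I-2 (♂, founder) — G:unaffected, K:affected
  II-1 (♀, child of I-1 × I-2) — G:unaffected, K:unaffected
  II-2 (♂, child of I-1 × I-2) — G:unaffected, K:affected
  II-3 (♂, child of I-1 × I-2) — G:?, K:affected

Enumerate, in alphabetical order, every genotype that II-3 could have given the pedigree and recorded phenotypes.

II-3 ∈ {Gg kk, gg kk}

G/I-1 aff ·: gg
G/I-2 un ·: GG|Gg
G/II-1 un I-1×I-2: Gg
G/II-2 un I-1×I-2: Gg
G/II-3 ? I-1×I-2: Gg|gg
⇒ G over [I-1,I-2,II-1,II-2,II-3]: 3 consistent
K/I-1 un ·: Kk
K/I-2 aff ·: kk
K/II-1 un I-1×I-2: Kk
K/II-2 aff I-1×I-2: kk
K/II-3 aff I-1×I-2: kk
⇒ K over [I-1,I-2,II-1,II-2,II-3]: 1 consistent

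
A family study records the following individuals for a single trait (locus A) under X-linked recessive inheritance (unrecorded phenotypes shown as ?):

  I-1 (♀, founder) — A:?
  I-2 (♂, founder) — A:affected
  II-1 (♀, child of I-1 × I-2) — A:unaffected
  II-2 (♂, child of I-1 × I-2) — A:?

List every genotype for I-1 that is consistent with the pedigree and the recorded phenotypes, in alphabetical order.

A/I-1 ? ·: X^AX^A|X^AX^a
A/I-2 aff ·: X^aY
A/II-1 un I-1×I-2: X^AX^a
A/II-2 ? I-1×I-2: X^AY|X^aY
⇒ A over [I-1,I-2,II-1,II-2]: 3 consistent

I-1 ∈ {X^AX^A, X^AX^a}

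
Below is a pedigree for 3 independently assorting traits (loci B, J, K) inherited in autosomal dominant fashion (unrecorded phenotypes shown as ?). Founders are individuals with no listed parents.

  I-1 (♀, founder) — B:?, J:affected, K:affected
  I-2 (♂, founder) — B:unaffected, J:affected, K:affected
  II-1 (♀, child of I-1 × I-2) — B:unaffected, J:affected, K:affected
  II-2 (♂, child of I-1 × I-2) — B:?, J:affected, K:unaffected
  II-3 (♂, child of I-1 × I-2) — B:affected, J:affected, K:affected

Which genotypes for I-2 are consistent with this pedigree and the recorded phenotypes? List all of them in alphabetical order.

I-2 ∈ {bb JJ Kk, bb Jj Kk}

B/I-1 ? ·: Bb
B/I-2 un ·: bb
B/II-1 un I-1×I-2: bb
B/II-2 ? I-1×I-2: bb|Bb
B/II-3 aff I-1×I-2: Bb
⇒ B over [I-1,I-2,II-1,II-2,II-3]: 2 consistent
J/I-1 aff ·: Jj|JJ
J/I-2 aff ·: Jj|JJ
J/II-1 aff I-1×I-2: Jj|JJ
J/II-2 aff I-1×I-2: Jj|JJ
J/II-3 aff I-1×I-2: Jj|JJ
⇒ J over [I-1,I-2,II-1,II-2,II-3]: 25 consistent
K/I-1 aff ·: Kk
K/I-2 aff ·: Kk
K/II-1 aff I-1×I-2: Kk|KK
K/II-2 un I-1×I-2: kk
K/II-3 aff I-1×I-2: Kk|KK
⇒ K over [I-1,I-2,II-1,II-2,II-3]: 4 consistent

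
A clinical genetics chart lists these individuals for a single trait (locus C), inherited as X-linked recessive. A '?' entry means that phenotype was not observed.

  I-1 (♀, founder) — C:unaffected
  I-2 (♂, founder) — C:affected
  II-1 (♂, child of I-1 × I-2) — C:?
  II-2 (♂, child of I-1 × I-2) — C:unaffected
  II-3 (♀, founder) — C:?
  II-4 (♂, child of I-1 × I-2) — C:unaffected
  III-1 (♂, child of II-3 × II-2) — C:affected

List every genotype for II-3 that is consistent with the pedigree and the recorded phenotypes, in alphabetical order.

II-3 ∈ {X^CX^c, X^cX^c}

C/I-1 un ·: X^CX^C|X^CX^c
C/I-2 aff ·: X^cY
C/II-1 ? I-1×I-2: X^CY|X^cY
C/II-2 un I-1×I-2: X^CY
C/II-3 ? ·: X^CX^c|X^cX^c
C/II-4 un I-1×I-2: X^CY
C/III-1 aff II-3×II-2: X^cY
⇒ C over [I-1,I-2,II-1,II-2,II-3,II-4,III-1]: 6 consistent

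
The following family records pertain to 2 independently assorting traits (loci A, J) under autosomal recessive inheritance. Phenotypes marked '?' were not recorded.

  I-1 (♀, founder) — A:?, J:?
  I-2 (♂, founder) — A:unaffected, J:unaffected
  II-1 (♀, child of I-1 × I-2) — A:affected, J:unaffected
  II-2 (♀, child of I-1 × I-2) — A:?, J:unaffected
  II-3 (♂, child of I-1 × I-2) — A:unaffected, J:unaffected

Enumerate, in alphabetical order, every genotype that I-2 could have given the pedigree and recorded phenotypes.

A/I-1 ? ·: Aa|aa
A/I-2 un ·: Aa
A/II-1 aff I-1×I-2: aa
A/II-2 ? I-1×I-2: AA|Aa|aa
A/II-3 un I-1×I-2: AA|Aa
⇒ A over [I-1,I-2,II-1,II-2,II-3]: 8 consistent
J/I-1 ? ·: JJ|Jj|jj
J/I-2 un ·: JJ|Jj
J/II-1 un I-1×I-2: JJ|Jj
J/II-2 un I-1×I-2: JJ|Jj
J/II-3 un I-1×I-2: JJ|Jj
⇒ J over [I-1,I-2,II-1,II-2,II-3]: 27 consistent

I-2 ∈ {Aa JJ, Aa Jj}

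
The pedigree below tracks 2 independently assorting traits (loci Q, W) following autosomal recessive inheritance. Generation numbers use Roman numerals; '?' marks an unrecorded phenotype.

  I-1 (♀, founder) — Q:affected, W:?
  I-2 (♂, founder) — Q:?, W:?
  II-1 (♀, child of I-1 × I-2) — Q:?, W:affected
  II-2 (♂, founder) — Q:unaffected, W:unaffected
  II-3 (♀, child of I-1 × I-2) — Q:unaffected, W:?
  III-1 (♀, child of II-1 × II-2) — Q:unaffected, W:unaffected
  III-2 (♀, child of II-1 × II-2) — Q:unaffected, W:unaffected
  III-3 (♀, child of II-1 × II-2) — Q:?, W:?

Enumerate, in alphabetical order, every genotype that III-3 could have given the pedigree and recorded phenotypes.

Q/I-1 aff ·: qq
Q/I-2 ? ·: QQ|Qq
Q/II-1 ? I-1×I-2: Qq|qq
Q/II-2 un ·: QQ|Qq
Q/II-3 un I-1×I-2: Qq
Q/III-1 un II-1×II-2: QQ|Qq
Q/III-2 un II-1×II-2: QQ|Qq
Q/III-3 ? II-1×II-2: QQ|Qq|qq
⇒ Q over [I-1,I-2,II-1,II-2,II-3,III-1,III-2,III-3]: 43 consistent
W/I-1 ? ·: Ww|ww
W/I-2 ? ·: Ww|ww
W/II-1 aff I-1×I-2: ww
W/II-2 un ·: WW|Ww
W/II-3 ? I-1×I-2: WW|Ww|ww
W/III-1 un II-1×II-2: Ww
W/III-2 un II-1×II-2: Ww
W/III-3 ? II-1×II-2: Ww|ww
⇒ W over [I-1,I-2,II-1,II-2,II-3,III-1,III-2,III-3]: 24 consistent

III-3 ∈ {QQ Ww, QQ ww, Qq Ww, Qq ww, qq Ww, qq ww}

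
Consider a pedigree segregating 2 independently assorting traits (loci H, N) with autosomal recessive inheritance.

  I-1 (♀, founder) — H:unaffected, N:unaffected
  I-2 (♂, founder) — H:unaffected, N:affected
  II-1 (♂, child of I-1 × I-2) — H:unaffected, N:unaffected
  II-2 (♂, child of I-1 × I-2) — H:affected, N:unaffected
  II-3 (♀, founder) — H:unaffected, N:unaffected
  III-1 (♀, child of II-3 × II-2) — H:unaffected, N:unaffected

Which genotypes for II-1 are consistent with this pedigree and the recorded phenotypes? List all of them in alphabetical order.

II-1 ∈ {HH Nn, Hh Nn}

H/I-1 un ·: Hh
H/I-2 un ·: Hh
H/II-1 un I-1×I-2: HH|Hh
H/II-2 aff I-1×I-2: hh
H/II-3 un ·: HH|Hh
H/III-1 un II-3×II-2: Hh
⇒ H over [I-1,I-2,II-1,II-2,II-3,III-1]: 4 consistent
N/I-1 un ·: NN|Nn
N/I-2 aff ·: nn
N/II-1 un I-1×I-2: Nn
N/II-2 un I-1×I-2: Nn
N/II-3 un ·: NN|Nn
N/III-1 un II-3×II-2: NN|Nn
⇒ N over [I-1,I-2,II-1,II-2,II-3,III-1]: 8 consistent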